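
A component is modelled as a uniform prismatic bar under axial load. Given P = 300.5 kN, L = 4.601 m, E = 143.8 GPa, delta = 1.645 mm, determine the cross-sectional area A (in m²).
Model: a uniform prismatic bar under axial load, so delta = (P·L) / (A·E).
Solve for A: A = (P·L) / (delta·E).
Convert to SI units:
  P = 300.5 kN = 300500 N
  E = 143.8 GPa = 1.438 × 10¹¹ Pa
  delta = 1.645 mm = 0.001645 m
Substitute:
  A = (300500 × 4.601) / (0.001645 × (1.438 × 10¹¹))
  A = 0.005845 m²
Final answer: A = 0.005845 m²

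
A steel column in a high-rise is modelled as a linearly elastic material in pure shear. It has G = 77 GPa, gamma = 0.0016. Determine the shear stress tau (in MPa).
Model: a linearly elastic material in pure shear, so tau = G·gamma.
Convert to SI units:
  G = 77 GPa = 7.7 × 10¹⁰ Pa
Substitute:
  tau = (7.7 × 10¹⁰) × 0.0016
  tau = 1.232 × 10⁸ Pa
Convert: tau = 1.232 × 10⁸ Pa = 123.2 MPa
Final answer: tau = 123.2 MPa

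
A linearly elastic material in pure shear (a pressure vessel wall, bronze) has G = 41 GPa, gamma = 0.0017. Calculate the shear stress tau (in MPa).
Model: a linearly elastic material in pure shear, so tau = G·gamma.
Convert to SI units:
  G = 41 GPa = 4.1 × 10¹⁰ Pa
Substitute:
  tau = (4.1 × 10¹⁰) × 0.0017
  tau = 6.97 × 10⁷ Pa
Convert: tau = 6.97 × 10⁷ Pa = 69.7 MPa
Final answer: tau = 69.7 MPa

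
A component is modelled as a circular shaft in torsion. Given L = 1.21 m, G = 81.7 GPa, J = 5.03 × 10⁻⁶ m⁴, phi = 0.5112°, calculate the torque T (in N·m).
Model: a circular shaft in torsion, so phi = (T·L) / (G·J).
Solve for T: T = (phi·G·J) / L.
Convert to SI units:
  G = 81.7 GPa = 8.17 × 10¹⁰ Pa
  phi = 0.5112° = 0.008922 rad
Substitute:
  T = (0.008922 × (8.17 × 10¹⁰) × (5.03 × 10⁻⁶)) / 1.21
  T = 3030 N·m
Final answer: T = 3030 N·m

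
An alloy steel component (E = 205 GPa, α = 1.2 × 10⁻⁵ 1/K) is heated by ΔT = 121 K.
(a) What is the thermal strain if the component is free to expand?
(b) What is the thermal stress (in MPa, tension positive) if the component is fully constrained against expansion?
(a) Free thermal strain ε_th = α·ΔT = (1.2 × 10⁻⁵) × 121 = 0.001452
(b) Fully constrained, the expansion is suppressed, so σ = -E·α·ΔT. Convert E = 205 GPa = 2.05 × 10¹¹ Pa.
  σ = -(2.05 × 10¹¹) × (1.2 × 10⁻⁵) × 121 = -2.977 × 10⁸ Pa = -297.7 MPa (compressive)
Final answer: (a) ε_th = 0.001452, (b) σ = -297.7 MPa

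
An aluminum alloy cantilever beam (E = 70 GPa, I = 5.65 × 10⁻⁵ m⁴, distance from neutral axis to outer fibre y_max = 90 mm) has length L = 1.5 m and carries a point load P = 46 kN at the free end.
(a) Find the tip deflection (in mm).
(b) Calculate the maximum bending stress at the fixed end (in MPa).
(a) Tip deflection of a cantilever with an end point load: δ = P·L^3 / (3·E·I). Convert P = 46 kN = 46000 N, E = 70 GPa = 7 × 10¹⁰ Pa.
  δ = (46000 × 1.5^3) / (3 × (7 × 10¹⁰) × (5.65 × 10⁻⁵)) = 0.01308 m = 13.08 mm
(b) Maximum bending moment at the fixed end: M = P·L = 46000 × 1.5 = 69000 N·m. Convert y_max = 90 mm = 0.09 m.
  σ = M·y_max / I = (69000 × 0.09) / (5.65 × 10⁻⁵) = 1.099 × 10⁸ Pa = 109.9 MPa
Final answer: (a) δ = 13.08 mm, (b) σ = 109.9 MPa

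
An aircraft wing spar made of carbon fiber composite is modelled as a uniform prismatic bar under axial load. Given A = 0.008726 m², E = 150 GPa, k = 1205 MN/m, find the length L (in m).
Model: a uniform prismatic bar under axial load, so k = (A·E) / L.
Solve for L: L = (A·E) / k.
Convert to SI units:
  E = 150 GPa = 1.5 × 10¹¹ Pa
  k = 1205 MN/m = 1.205 × 10⁹ N/m
Substitute:
  L = (0.008726 × (1.5 × 10¹¹)) / (1.205 × 10⁹)
  L = 1.086 m
Final answer: L = 1.086 m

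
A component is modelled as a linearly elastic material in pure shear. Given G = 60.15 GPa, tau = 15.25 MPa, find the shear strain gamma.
Model: a linearly elastic material in pure shear, so tau = G·gamma.
Solve for gamma: gamma = tau / G.
Convert to SI units:
  G = 60.15 GPa = 6.015 × 10¹⁰ Pa
  tau = 15.25 MPa = 1.525 × 10⁷ Pa
Substitute:
  gamma = (1.525 × 10⁷) / (6.015 × 10¹⁰)
  gamma = 0.0002535
Final answer: gamma = 0.0002535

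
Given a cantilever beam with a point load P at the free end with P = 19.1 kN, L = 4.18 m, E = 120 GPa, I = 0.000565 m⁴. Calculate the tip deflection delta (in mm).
Model: a cantilever beam with a point load P at the free end, so delta = (P·L^3) / (3·E·I).
Convert to SI units:
  P = 19.1 kN = 19100 N
  E = 120 GPa = 1.2 × 10¹¹ Pa
Substitute:
  delta = (19100 × 4.18^3) / (3 × (1.2 × 10¹¹) × 0.000565)
  delta = 0.006858 m
Convert: delta = 0.006858 m = 6.858 mm
Final answer: delta = 6.858 mm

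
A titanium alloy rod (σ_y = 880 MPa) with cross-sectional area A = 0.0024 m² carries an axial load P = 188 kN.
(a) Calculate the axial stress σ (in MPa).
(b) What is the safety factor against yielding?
(a) Axial stress σ = P/A. Convert P = 188 kN = 188000 N.
  σ = 188000 / 0.0024 = 7.833 × 10⁷ Pa = 78.33 MPa
(b) Safety factor SF = σ_y/σ = 880 / 78.33 = 11.23
Final answer: (a) σ = 78.33 MPa, (b) SF = 11.23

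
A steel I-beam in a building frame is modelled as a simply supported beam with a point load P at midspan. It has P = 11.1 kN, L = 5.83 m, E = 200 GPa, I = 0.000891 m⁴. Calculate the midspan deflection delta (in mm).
Model: a simply supported beam with a point load P at midspan, so delta = (P·L^3) / (48·E·I).
Convert to SI units:
  P = 11.1 kN = 11100 N
  E = 200 GPa = 2 × 10¹¹ Pa
Substitute:
  delta = (11100 × 5.83^3) / (48 × (2 × 10¹¹) × 0.000891)
  delta = 0.0002571 m
Convert: delta = 0.0002571 m = 0.2571 mm
Final answer: delta = 0.2571 mm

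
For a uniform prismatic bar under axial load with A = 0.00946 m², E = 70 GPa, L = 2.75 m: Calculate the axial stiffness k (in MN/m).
Model: a uniform prismatic bar under axial load, so k = (A·E) / L.
Convert to SI units:
  E = 70 GPa = 7 × 10¹⁰ Pa
Substitute:
  k = (0.00946 × (7 × 10¹⁰)) / 2.75
  k = 2.408 × 10⁸ N/m
Convert: k = 2.408 × 10⁸ N/m = 240.8 MN/m
Final answer: k = 240.8 MN/m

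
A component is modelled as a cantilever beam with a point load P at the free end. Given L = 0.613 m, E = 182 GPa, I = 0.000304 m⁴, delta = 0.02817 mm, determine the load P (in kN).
Model: a cantilever beam with a point load P at the free end, so delta = (P·L^3) / (3·E·I).
Solve for P: P = (3·delta·E·I) / L^3.
Convert to SI units:
  E = 182 GPa = 1.82 × 10¹¹ Pa
  delta = 0.02817 mm = 2.817 × 10⁻⁵ m
Substitute:
  P = (3 × (2.817 × 10⁻⁵) × (1.82 × 10¹¹) × 0.000304) / 0.613^3
  P = 20300 N
Convert: P = 20300 N = 20.3 kN
Final answer: P = 20.3 kN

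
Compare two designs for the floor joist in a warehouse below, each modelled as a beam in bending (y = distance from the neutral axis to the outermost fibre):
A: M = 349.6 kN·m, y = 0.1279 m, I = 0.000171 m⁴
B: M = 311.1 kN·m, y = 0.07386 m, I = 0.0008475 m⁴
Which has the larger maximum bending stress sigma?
Model: a beam in bending (y = distance from the neutral axis to the outermost fibre), so sigma = (M·y) / I (SI units).
  A: sigma = (349600 × 0.1279) / 0.000171 = 2.615 × 10⁸ Pa = 261.5 MPa
  B: sigma = (311100 × 0.07386) / 0.0008475 = 2.711 × 10⁷ Pa = 27.11 MPa
261.5 MPa > 27.11 MPa, so A is larger.
Final answer: A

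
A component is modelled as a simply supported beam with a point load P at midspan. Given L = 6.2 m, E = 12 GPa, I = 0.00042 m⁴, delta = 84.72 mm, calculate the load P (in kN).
Model: a simply supported beam with a point load P at midspan, so delta = (P·L^3) / (48·E·I).
Solve for P: P = (48·delta·E·I) / L^3.
Convert to SI units:
  E = 12 GPa = 1.2 × 10¹⁰ Pa
  delta = 84.72 mm = 0.08472 m
Substitute:
  P = (48 × 0.08472 × (1.2 × 10¹⁰) × 0.00042) / 6.2^3
  P = 86000 N
Convert: P = 86000 N = 86 kN
Final answer: P = 86 kN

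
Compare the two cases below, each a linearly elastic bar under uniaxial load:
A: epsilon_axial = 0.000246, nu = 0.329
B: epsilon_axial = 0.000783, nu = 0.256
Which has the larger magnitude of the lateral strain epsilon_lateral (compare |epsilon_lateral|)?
Model: a linearly elastic bar under uniaxial load, so epsilon_lateral = -nu·epsilon_axial (SI units).
  A: epsilon_lateral = -(0.329 × 0.000246) = -8.093 × 10⁻⁵
  B: epsilon_lateral = -(0.256 × 0.000783) = -0.0002004
|epsilon_lateral|: A = 8.093 × 10⁻⁵, B = 0.0002004, so B is larger in magnitude.
Final answer: B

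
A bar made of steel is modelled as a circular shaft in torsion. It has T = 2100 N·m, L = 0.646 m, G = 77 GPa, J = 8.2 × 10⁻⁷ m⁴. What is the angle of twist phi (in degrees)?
Model: a circular shaft in torsion, so phi = (T·L) / (G·J).
Convert to SI units:
  G = 77 GPa = 7.7 × 10¹⁰ Pa
Substitute:
  phi = (2100 × 0.646) / ((7.7 × 10¹⁰) × (8.2 × 10⁻⁷))
  phi = 0.02149 rad
Convert to degrees: phi = 0.02149 × 180/π = 1.231°
Final answer: phi = 1.231°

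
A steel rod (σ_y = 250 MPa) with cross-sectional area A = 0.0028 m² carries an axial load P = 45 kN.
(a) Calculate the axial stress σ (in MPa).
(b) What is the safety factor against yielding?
(a) Axial stress σ = P/A. Convert P = 45 kN = 45000 N.
  σ = 45000 / 0.0028 = 1.607 × 10⁷ Pa = 16.07 MPa
(b) Safety factor SF = σ_y/σ = 250 / 16.07 = 15.56
Final answer: (a) σ = 16.07 MPa, (b) SF = 15.56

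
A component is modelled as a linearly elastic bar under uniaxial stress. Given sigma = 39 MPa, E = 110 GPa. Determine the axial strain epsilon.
Model: a linearly elastic bar under uniaxial stress, so epsilon = sigma / E.
Convert to SI units:
  sigma = 39 MPa = 3.9 × 10⁷ Pa
  E = 110 GPa = 1.1 × 10¹¹ Pa
Substitute:
  epsilon = (3.9 × 10⁷) / (1.1 × 10¹¹)
  epsilon = 0.0003545
Final answer: epsilon = 0.0003545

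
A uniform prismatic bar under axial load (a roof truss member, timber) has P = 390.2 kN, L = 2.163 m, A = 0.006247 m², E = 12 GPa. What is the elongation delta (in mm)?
Model: a uniform prismatic bar under axial load, so delta = (P·L) / (A·E).
Convert to SI units:
  P = 390.2 kN = 390200 N
  E = 12 GPa = 1.2 × 10¹⁰ Pa
Substitute:
  delta = (390200 × 2.163) / (0.006247 × (1.2 × 10¹⁰))
  delta = 0.01126 m
Convert: delta = 0.01126 m = 11.26 mm
Final answer: delta = 11.26 mm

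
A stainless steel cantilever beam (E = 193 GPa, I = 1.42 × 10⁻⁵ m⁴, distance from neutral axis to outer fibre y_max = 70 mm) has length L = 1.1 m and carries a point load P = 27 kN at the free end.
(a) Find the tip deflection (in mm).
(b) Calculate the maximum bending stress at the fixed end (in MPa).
(a) Tip deflection of a cantilever with an end point load: δ = P·L^3 / (3·E·I). Convert P = 27 kN = 27000 N, E = 193 GPa = 1.93 × 10¹¹ Pa.
  δ = (27000 × 1.1^3) / (3 × (1.93 × 10¹¹) × (1.42 × 10⁻⁵)) = 0.004371 m = 4.371 mm
(b) Maximum bending moment at the fixed end: M = P·L = 27000 × 1.1 = 29700 N·m. Convert y_max = 70 mm = 0.07 m.
  σ = M·y_max / I = (29700 × 0.07) / (1.42 × 10⁻⁵) = 1.464 × 10⁸ Pa = 146.4 MPa
Final answer: (a) δ = 4.371 mm, (b) σ = 146.4 MPa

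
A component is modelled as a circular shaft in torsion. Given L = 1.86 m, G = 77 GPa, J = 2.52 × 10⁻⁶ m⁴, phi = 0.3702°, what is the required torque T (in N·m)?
Model: a circular shaft in torsion, so phi = (T·L) / (G·J).
Solve for T: T = (phi·G·J) / L.
Convert to SI units:
  G = 77 GPa = 7.7 × 10¹⁰ Pa
  phi = 0.3702° = 0.006461 rad
Substitute:
  T = (0.006461 × (7.7 × 10¹⁰) × (2.52 × 10⁻⁶)) / 1.86
  T = 674 N·m
Final answer: T = 674 N·m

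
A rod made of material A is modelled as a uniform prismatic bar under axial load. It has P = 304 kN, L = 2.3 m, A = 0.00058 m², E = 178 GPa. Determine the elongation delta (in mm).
Model: a uniform prismatic bar under axial load, so delta = (P·L) / (A·E).
Convert to SI units:
  P = 304 kN = 304000 N
  E = 178 GPa = 1.78 × 10¹¹ Pa
Substitute:
  delta = (304000 × 2.3) / (0.00058 × (1.78 × 10¹¹))
  delta = 0.006773 m
Convert: delta = 0.006773 m = 6.773 mm
Final answer: delta = 6.773 mm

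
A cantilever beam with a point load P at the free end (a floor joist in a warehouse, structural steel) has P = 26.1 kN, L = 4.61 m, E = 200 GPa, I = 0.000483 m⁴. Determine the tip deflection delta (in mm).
Model: a cantilever beam with a point load P at the free end, so delta = (P·L^3) / (3·E·I).
Convert to SI units:
  P = 26.1 kN = 26100 N
  E = 200 GPa = 2 × 10¹¹ Pa
Substitute:
  delta = (26100 × 4.61^3) / (3 × (2 × 10¹¹) × 0.000483)
  delta = 0.008824 m
Convert: delta = 0.008824 m = 8.824 mm
Final answer: delta = 8.824 mm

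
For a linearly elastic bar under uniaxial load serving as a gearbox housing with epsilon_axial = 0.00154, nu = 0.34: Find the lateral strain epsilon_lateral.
Model: a linearly elastic bar under uniaxial load, so epsilon_lateral = -nu·epsilon_axial.
Substitute:
  epsilon_lateral = -(0.34 × 0.00154)
  epsilon_lateral = -0.0005236
Final answer: epsilon_lateral = -0.0005236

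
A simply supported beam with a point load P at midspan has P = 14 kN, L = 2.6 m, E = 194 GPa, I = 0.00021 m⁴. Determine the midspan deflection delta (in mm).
Model: a simply supported beam with a point load P at midspan, so delta = (P·L^3) / (48·E·I).
Convert to SI units:
  P = 14 kN = 14000 N
  E = 194 GPa = 1.94 × 10¹¹ Pa
Substitute:
  delta = (14000 × 2.6^3) / (48 × (1.94 × 10¹¹) × 0.00021)
  delta = 0.0001258 m
Convert: delta = 0.0001258 m = 0.1258 mm
Final answer: delta = 0.1258 mm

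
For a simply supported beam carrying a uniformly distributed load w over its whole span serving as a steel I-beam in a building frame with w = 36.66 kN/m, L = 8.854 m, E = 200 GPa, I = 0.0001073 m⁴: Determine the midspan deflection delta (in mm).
Model: a simply supported beam carrying a uniformly distributed load w over its whole span, so delta = (5·w·L^4) / (384·E·I).
Convert to SI units:
  w = 36.66 kN/m = 36660 N/m
  E = 200 GPa = 2 × 10¹¹ Pa
Substitute:
  delta = (5 × 36660 × 8.854^4) / (384 × (2 × 10¹¹) × 0.0001073)
  delta = 0.1367 m
Convert: delta = 0.1367 m = 136.7 mm
Final answer: delta = 136.7 mm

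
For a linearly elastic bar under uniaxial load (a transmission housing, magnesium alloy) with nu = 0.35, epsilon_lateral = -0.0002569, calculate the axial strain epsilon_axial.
Model: a linearly elastic bar under uniaxial load, so epsilon_lateral = -nu·epsilon_axial.
Solve for epsilon_axial: epsilon_axial = -epsilon_lateral / nu.
Substitute:
  epsilon_axial = -(-0.0002569) / 0.35
  epsilon_axial = 0.000734
Final answer: epsilon_axial = 0.000734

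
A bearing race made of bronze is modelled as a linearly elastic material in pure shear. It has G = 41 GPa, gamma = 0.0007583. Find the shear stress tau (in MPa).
Model: a linearly elastic material in pure shear, so tau = G·gamma.
Convert to SI units:
  G = 41 GPa = 4.1 × 10¹⁰ Pa
Substitute:
  tau = (4.1 × 10¹⁰) × 0.0007583
  tau = 3.109 × 10⁷ Pa
Convert: tau = 3.109 × 10⁷ Pa = 31.09 MPa
Final answer: tau = 31.09 MPa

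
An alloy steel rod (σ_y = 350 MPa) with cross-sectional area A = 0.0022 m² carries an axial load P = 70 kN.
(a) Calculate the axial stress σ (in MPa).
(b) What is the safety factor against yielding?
(a) Axial stress σ = P/A. Convert P = 70 kN = 70000 N.
  σ = 70000 / 0.0022 = 3.182 × 10⁷ Pa = 31.82 MPa
(b) Safety factor SF = σ_y/σ = 350 / 31.82 = 11
Final answer: (a) σ = 31.82 MPa, (b) SF = 11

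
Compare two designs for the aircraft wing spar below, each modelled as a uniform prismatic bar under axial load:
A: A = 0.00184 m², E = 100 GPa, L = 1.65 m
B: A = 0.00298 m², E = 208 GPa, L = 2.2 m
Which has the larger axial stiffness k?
Model: a uniform prismatic bar under axial load, so k = (A·E) / L (SI units).
  A: k = (0.00184 × (1 × 10¹¹)) / 1.65 = 1.115 × 10⁸ N/m = 111.5 MN/m
  B: k = (0.00298 × (2.08 × 10¹¹)) / 2.2 = 2.817 × 10⁸ N/m = 281.7 MN/m
281.7 MN/m > 111.5 MN/m, so B is larger.
Final answer: B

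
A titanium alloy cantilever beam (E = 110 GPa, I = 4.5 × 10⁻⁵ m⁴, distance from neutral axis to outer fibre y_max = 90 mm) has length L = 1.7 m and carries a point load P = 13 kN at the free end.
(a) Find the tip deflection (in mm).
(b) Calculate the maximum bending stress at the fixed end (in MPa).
(a) Tip deflection of a cantilever with an end point load: δ = P·L^3 / (3·E·I). Convert P = 13 kN = 13000 N, E = 110 GPa = 1.1 × 10¹¹ Pa.
  δ = (13000 × 1.7^3) / (3 × (1.1 × 10¹¹) × (4.5 × 10⁻⁵)) = 0.004301 m = 4.301 mm
(b) Maximum bending moment at the fixed end: M = P·L = 13000 × 1.7 = 22100 N·m. Convert y_max = 90 mm = 0.09 m.
  σ = M·y_max / I = (22100 × 0.09) / (4.5 × 10⁻⁵) = 4.42 × 10⁷ Pa = 44.2 MPa
Final answer: (a) δ = 4.301 mm, (b) σ = 44.2 MPa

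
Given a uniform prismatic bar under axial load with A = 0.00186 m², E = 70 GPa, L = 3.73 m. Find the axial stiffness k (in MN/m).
Model: a uniform prismatic bar under axial load, so k = (A·E) / L.
Convert to SI units:
  E = 70 GPa = 7 × 10¹⁰ Pa
Substitute:
  k = (0.00186 × (7 × 10¹⁰)) / 3.73
  k = 3.491 × 10⁷ N/m
Convert: k = 3.491 × 10⁷ N/m = 34.91 MN/m
Final answer: k = 34.91 MN/m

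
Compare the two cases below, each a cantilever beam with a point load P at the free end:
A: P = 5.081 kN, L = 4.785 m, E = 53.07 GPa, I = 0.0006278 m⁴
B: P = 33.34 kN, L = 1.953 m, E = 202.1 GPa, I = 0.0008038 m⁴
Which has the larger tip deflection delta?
Model: a cantilever beam with a point load P at the free end, so delta = (P·L^3) / (3·E·I) (SI units).
  A: delta = (5081 × 4.785^3) / (3 × (5.307 × 10¹⁰) × 0.0006278) = 0.005569 m = 5.569 mm
  B: delta = (33340 × 1.953^3) / (3 × (2.021 × 10¹¹) × 0.0008038) = 0.0005096 m = 0.5096 mm
5.569 mm > 0.5096 mm, so A is larger.
Final answer: A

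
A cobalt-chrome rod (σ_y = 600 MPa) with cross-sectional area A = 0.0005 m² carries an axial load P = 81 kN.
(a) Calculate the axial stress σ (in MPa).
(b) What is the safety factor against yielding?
(a) Axial stress σ = P/A. Convert P = 81 kN = 81000 N.
  σ = 81000 / 0.0005 = 1.62 × 10⁸ Pa = 162 MPa
(b) Safety factor SF = σ_y/σ = 600 / 162 = 3.704
Final answer: (a) σ = 162 MPa, (b) SF = 3.704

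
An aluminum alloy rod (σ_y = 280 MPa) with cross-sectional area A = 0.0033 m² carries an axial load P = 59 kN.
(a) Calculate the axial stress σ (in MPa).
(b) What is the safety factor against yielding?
(a) Axial stress σ = P/A. Convert P = 59 kN = 59000 N.
  σ = 59000 / 0.0033 = 1.788 × 10⁷ Pa = 17.88 MPa
(b) Safety factor SF = σ_y/σ = 280 / 17.88 = 15.66
Final answer: (a) σ = 17.88 MPa, (b) SF = 15.66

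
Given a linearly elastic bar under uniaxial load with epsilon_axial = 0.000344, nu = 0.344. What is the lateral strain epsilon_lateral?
Model: a linearly elastic bar under uniaxial load, so epsilon_lateral = -nu·epsilon_axial.
Substitute:
  epsilon_lateral = -(0.344 × 0.000344)
  epsilon_lateral = -0.0001183
Final answer: epsilon_lateral = -0.0001183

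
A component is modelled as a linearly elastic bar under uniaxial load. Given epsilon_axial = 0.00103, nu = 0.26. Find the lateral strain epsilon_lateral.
Model: a linearly elastic bar under uniaxial load, so epsilon_lateral = -nu·epsilon_axial.
Substitute:
  epsilon_lateral = -(0.26 × 0.00103)
  epsilon_lateral = -0.0002678
Final answer: epsilon_lateral = -0.0002678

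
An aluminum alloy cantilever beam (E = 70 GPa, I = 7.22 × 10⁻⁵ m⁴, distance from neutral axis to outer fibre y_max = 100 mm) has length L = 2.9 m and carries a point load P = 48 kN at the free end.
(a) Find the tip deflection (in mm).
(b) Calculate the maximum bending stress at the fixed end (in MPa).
(a) Tip deflection of a cantilever with an end point load: δ = P·L^3 / (3·E·I). Convert P = 48 kN = 48000 N, E = 70 GPa = 7 × 10¹⁰ Pa.
  δ = (48000 × 2.9^3) / (3 × (7 × 10¹⁰) × (7.22 × 10⁻⁵)) = 0.07721 m = 77.21 mm
(b) Maximum bending moment at the fixed end: M = P·L = 48000 × 2.9 = 139200 N·m. Convert y_max = 100 mm = 0.1 m.
  σ = M·y_max / I = (139200 × 0.1) / (7.22 × 10⁻⁵) = 1.928 × 10⁸ Pa = 192.8 MPa
Final answer: (a) δ = 77.21 mm, (b) σ = 192.8 MPa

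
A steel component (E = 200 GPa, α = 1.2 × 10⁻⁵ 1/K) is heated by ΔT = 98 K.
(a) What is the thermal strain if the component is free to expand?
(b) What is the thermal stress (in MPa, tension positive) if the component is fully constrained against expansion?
(a) Free thermal strain ε_th = α·ΔT = (1.2 × 10⁻⁵) × 98 = 0.001176
(b) Fully constrained, the expansion is suppressed, so σ = -E·α·ΔT. Convert E = 200 GPa = 2 × 10¹¹ Pa.
  σ = -(2 × 10¹¹) × (1.2 × 10⁻⁵) × 98 = -2.352 × 10⁸ Pa = -235.2 MPa (compressive)
Final answer: (a) ε_th = 0.001176, (b) σ = -235.2 MPa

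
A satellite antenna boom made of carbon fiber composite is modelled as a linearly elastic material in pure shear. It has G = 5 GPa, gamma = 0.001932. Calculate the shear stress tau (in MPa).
Model: a linearly elastic material in pure shear, so tau = G·gamma.
Convert to SI units:
  G = 5 GPa = 5 × 10⁹ Pa
Substitute:
  tau = (5 × 10⁹) × 0.001932
  tau = 9.66 × 10⁶ Pa
Convert: tau = 9.66 × 10⁶ Pa = 9.66 MPa
Final answer: tau = 9.66 MPa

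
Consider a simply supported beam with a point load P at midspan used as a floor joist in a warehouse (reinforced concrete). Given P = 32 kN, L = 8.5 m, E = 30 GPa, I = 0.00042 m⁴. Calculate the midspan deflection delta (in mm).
Model: a simply supported beam with a point load P at midspan, so delta = (P·L^3) / (48·E·I).
Convert to SI units:
  P = 32 kN = 32000 N
  E = 30 GPa = 3 × 10¹⁰ Pa
Substitute:
  delta = (32000 × 8.5^3) / (48 × (3 × 10¹⁰) × 0.00042)
  delta = 0.03249 m
Convert: delta = 0.03249 m = 32.49 mm
Final answer: delta = 32.49 mm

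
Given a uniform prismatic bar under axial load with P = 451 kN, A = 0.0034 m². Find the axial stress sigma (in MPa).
Model: a uniform prismatic bar under axial load, so sigma = P / A.
Convert to SI units:
  P = 451 kN = 451000 N
Substitute:
  sigma = 451000 / 0.0034
  sigma = 1.326 × 10⁸ Pa
Convert: sigma = 1.326 × 10⁸ Pa = 132.6 MPa
Final answer: sigma = 132.6 MPa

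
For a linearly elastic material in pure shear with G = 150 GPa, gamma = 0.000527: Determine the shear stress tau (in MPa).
Model: a linearly elastic material in pure shear, so tau = G·gamma.
Convert to SI units:
  G = 150 GPa = 1.5 × 10¹¹ Pa
Substitute:
  tau = (1.5 × 10¹¹) × 0.000527
  tau = 7.905 × 10⁷ Pa
Convert: tau = 7.905 × 10⁷ Pa = 79.05 MPa
Final answer: tau = 79.05 MPa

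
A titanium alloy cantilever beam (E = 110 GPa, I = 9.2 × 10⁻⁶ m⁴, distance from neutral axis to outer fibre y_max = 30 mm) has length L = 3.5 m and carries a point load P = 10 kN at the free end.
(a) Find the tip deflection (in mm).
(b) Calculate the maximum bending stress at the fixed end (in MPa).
(a) Tip deflection of a cantilever with an end point load: δ = P·L^3 / (3·E·I). Convert P = 10 kN = 10000 N, E = 110 GPa = 1.1 × 10¹¹ Pa.
  δ = (10000 × 3.5^3) / (3 × (1.1 × 10¹¹) × (9.2 × 10⁻⁶)) = 0.1412 m = 141.2 mm
(b) Maximum bending moment at the fixed end: M = P·L = 10000 × 3.5 = 35000 N·m. Convert y_max = 30 mm = 0.03 m.
  σ = M·y_max / I = (35000 × 0.03) / (9.2 × 10⁻⁶) = 1.141 × 10⁸ Pa = 114.1 MPa
Final answer: (a) δ = 141.2 mm, (b) σ = 114.1 MPa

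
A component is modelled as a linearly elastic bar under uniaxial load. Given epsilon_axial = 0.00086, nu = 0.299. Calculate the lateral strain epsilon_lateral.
Model: a linearly elastic bar under uniaxial load, so epsilon_lateral = -nu·epsilon_axial.
Substitute:
  epsilon_lateral = -(0.299 × 0.00086)
  epsilon_lateral = -0.0002571
Final answer: epsilon_lateral = -0.0002571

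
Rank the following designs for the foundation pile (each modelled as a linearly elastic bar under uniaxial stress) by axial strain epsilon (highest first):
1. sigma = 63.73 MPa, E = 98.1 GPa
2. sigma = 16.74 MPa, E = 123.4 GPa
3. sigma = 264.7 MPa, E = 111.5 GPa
Model: a linearly elastic bar under uniaxial stress, so epsilon = sigma / E (SI units).
  Case 1: epsilon = (6.373 × 10⁷) / (9.81 × 10¹⁰) = 0.0006496
  Case 2: epsilon = (1.674 × 10⁷) / (1.234 × 10¹¹) = 0.0001357
  Case 3: epsilon = (2.647 × 10⁸) / (1.115 × 10¹¹) = 0.002374
Ordering: 0.002374 (case 3) > 0.0006496 (case 1) > 0.0001357 (case 2)
Final answer: 3, 1, 2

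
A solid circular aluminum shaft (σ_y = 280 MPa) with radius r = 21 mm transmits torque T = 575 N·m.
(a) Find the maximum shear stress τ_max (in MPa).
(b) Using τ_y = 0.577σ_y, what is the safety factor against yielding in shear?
(a) For a solid circular shaft, τ_max = T·r/J with J = π·r^4/2, i.e. τ_max = 2·T / (π·r^3). Convert r = 21 mm = 0.021 m.
  τ_max = (2 × 575) / (π × 0.021^3) = 3.953 × 10⁷ Pa = 39.53 MPa
(b) τ_y = 0.577 × 280 = 161.56 MPa
  SF = τ_y/τ_max = 161.56 / 39.53 = 4.087
Final answer: (a) τ_max = 39.53 MPa, (b) SF = 4.087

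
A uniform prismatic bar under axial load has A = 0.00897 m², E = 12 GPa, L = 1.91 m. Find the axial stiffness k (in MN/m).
Model: a uniform prismatic bar under axial load, so k = (A·E) / L.
Convert to SI units:
  E = 12 GPa = 1.2 × 10¹⁰ Pa
Substitute:
  k = (0.00897 × (1.2 × 10¹⁰)) / 1.91
  k = 5.636 × 10⁷ N/m
Convert: k = 5.636 × 10⁷ N/m = 56.36 MN/m
Final answer: k = 56.36 MN/m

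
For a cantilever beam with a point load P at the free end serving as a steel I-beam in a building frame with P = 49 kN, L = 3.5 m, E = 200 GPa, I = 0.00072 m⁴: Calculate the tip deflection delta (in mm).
Model: a cantilever beam with a point load P at the free end, so delta = (P·L^3) / (3·E·I).
Convert to SI units:
  P = 49 kN = 49000 N
  E = 200 GPa = 2 × 10¹¹ Pa
Substitute:
  delta = (49000 × 3.5^3) / (3 × (2 × 10¹¹) × 0.00072)
  delta = 0.004863 m
Convert: delta = 0.004863 m = 4.863 mm
Final answer: delta = 4.863 mm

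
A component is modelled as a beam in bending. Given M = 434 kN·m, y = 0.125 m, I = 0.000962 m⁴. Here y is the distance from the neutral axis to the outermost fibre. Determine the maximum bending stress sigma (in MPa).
Model: a beam in bending, so sigma = (M·y) / I.
Convert to SI units:
  M = 434 kN·m = 434000 N·m
Substitute:
  sigma = (434000 × 0.125) / 0.000962
  sigma = 5.639 × 10⁷ Pa
Convert: sigma = 5.639 × 10⁷ Pa = 56.39 MPa
Final answer: sigma = 56.39 MPa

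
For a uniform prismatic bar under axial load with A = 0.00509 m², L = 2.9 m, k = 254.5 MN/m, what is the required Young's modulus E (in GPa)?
Model: a uniform prismatic bar under axial load, so k = (A·E) / L.
Solve for E: E = (k·L) / A.
Convert to SI units:
  k = 254.5 MN/m = 2.545 × 10⁸ N/m
Substitute:
  E = ((2.545 × 10⁸) × 2.9) / 0.00509
  E = 1.45 × 10¹¹ Pa
Convert: E = 1.45 × 10¹¹ Pa = 145 GPa
Final answer: E = 145 GPa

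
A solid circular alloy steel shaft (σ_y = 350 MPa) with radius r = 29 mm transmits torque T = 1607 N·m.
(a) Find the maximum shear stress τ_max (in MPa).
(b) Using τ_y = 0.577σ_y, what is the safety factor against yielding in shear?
(a) For a solid circular shaft, τ_max = T·r/J with J = π·r^4/2, i.e. τ_max = 2·T / (π·r^3). Convert r = 29 mm = 0.029 m.
  τ_max = (2 × 1607) / (π × 0.029^3) = 4.195 × 10⁷ Pa = 41.95 MPa
(b) τ_y = 0.577 × 350 = 201.95 MPa
  SF = τ_y/τ_max = 201.95 / 41.95 = 4.814
Final answer: (a) τ_max = 41.95 MPa, (b) SF = 4.814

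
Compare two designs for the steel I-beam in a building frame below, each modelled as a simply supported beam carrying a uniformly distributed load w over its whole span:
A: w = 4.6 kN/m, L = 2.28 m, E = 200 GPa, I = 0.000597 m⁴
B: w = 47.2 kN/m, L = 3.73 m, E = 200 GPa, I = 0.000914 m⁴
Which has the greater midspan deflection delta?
Model: a simply supported beam carrying a uniformly distributed load w over its whole span, so delta = (5·w·L^4) / (384·E·I) (SI units).
  A: delta = (5 × 4600 × 2.28^4) / (384 × (2 × 10¹¹) × 0.000597) = 1.356 × 10⁻⁵ m = 0.01356 mm
  B: delta = (5 × 47200 × 3.73^4) / (384 × (2 × 10¹¹) × 0.000914) = 0.0006508 m = 0.6508 mm
0.6508 mm > 0.01356 mm, so B is larger.
Final answer: B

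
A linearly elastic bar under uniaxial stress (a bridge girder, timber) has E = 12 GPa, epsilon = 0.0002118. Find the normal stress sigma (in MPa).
Model: a linearly elastic bar under uniaxial stress, so sigma = E·epsilon.
Convert to SI units:
  E = 12 GPa = 1.2 × 10¹⁰ Pa
Substitute:
  sigma = (1.2 × 10¹⁰) × 0.0002118
  sigma = 2.542 × 10⁶ Pa
Convert: sigma = 2.542 × 10⁶ Pa = 2.542 MPa
Final answer: sigma = 2.542 MPa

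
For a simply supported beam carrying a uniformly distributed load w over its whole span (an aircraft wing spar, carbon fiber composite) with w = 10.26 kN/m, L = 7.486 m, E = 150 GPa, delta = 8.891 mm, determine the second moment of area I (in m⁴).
Model: a simply supported beam carrying a uniformly distributed load w over its whole span, so delta = (5·w·L^4) / (384·E·I).
Solve for I: I = (5·w·L^4) / (384·delta·E).
Convert to SI units:
  w = 10.26 kN/m = 10260 N/m
  E = 150 GPa = 1.5 × 10¹¹ Pa
  delta = 8.891 mm = 0.008891 m
Substitute:
  I = (5 × 10260 × 7.486^4) / (384 × 0.008891 × (1.5 × 10¹¹))
  I = 0.0003146 m⁴
Final answer: I = 0.0003146 m⁴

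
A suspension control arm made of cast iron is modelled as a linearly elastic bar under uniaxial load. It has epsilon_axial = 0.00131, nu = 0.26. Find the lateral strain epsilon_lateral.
Model: a linearly elastic bar under uniaxial load, so epsilon_lateral = -nu·epsilon_axial.
Substitute:
  epsilon_lateral = -(0.26 × 0.00131)
  epsilon_lateral = -0.0003406
Final answer: epsilon_lateral = -0.0003406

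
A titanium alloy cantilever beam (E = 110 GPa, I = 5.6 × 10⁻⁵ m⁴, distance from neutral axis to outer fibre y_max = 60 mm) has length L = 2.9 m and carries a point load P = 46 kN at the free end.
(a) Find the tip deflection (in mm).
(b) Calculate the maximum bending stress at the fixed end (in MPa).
(a) Tip deflection of a cantilever with an end point load: δ = P·L^3 / (3·E·I). Convert P = 46 kN = 46000 N, E = 110 GPa = 1.1 × 10¹¹ Pa.
  δ = (46000 × 2.9^3) / (3 × (1.1 × 10¹¹) × (5.6 × 10⁻⁵)) = 0.06071 m = 60.71 mm
(b) Maximum bending moment at the fixed end: M = P·L = 46000 × 2.9 = 133400 N·m. Convert y_max = 60 mm = 0.06 m.
  σ = M·y_max / I = (133400 × 0.06) / (5.6 × 10⁻⁵) = 1.429 × 10⁸ Pa = 142.9 MPa
Final answer: (a) δ = 60.71 mm, (b) σ = 142.9 MPa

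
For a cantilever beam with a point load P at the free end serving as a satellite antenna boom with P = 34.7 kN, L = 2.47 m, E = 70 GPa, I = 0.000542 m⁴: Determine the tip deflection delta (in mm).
Model: a cantilever beam with a point load P at the free end, so delta = (P·L^3) / (3·E·I).
Convert to SI units:
  P = 34.7 kN = 34700 N
  E = 70 GPa = 7 × 10¹⁰ Pa
Substitute:
  delta = (34700 × 2.47^3) / (3 × (7 × 10¹⁰) × 0.000542)
  delta = 0.004594 m
Convert: delta = 0.004594 m = 4.594 mm
Final answer: delta = 4.594 mm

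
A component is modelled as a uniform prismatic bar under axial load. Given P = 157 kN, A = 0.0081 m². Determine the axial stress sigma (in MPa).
Model: a uniform prismatic bar under axial load, so sigma = P / A.
Convert to SI units:
  P = 157 kN = 157000 N
Substitute:
  sigma = 157000 / 0.0081
  sigma = 1.938 × 10⁷ Pa
Convert: sigma = 1.938 × 10⁷ Pa = 19.38 MPa
Final answer: sigma = 19.38 MPa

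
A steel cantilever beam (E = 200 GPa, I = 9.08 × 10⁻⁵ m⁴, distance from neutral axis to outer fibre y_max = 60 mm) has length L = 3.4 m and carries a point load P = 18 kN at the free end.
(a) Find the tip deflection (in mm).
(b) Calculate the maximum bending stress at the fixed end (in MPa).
(a) Tip deflection of a cantilever with an end point load: δ = P·L^3 / (3·E·I). Convert P = 18 kN = 18000 N, E = 200 GPa = 2 × 10¹¹ Pa.
  δ = (18000 × 3.4^3) / (3 × (2 × 10¹¹) × (9.08 × 10⁻⁵)) = 0.01299 m = 12.99 mm
(b) Maximum bending moment at the fixed end: M = P·L = 18000 × 3.4 = 61200 N·m. Convert y_max = 60 mm = 0.06 m.
  σ = M·y_max / I = (61200 × 0.06) / (9.08 × 10⁻⁵) = 4.044 × 10⁷ Pa = 40.44 MPa
Final answer: (a) δ = 12.99 mm, (b) σ = 40.44 MPa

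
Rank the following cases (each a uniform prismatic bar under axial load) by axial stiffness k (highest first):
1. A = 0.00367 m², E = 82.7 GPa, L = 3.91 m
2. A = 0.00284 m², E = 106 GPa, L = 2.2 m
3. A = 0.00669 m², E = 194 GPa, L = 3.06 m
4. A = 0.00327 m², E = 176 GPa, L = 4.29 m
Model: a uniform prismatic bar under axial load, so k = (A·E) / L (SI units).
  Case 1: k = (0.00367 × (8.27 × 10¹⁰)) / 3.91 = 7.762 × 10⁷ N/m = 77.62 MN/m
  Case 2: k = (0.00284 × (1.06 × 10¹¹)) / 2.2 = 1.368 × 10⁸ N/m = 136.8 MN/m
  Case 3: k = (0.00669 × (1.94 × 10¹¹)) / 3.06 = 4.241 × 10⁸ N/m = 424.1 MN/m
  Case 4: k = (0.00327 × (1.76 × 10¹¹)) / 4.29 = 1.342 × 10⁸ N/m = 134.2 MN/m
Ordering: 424.1 MN/m (case 3) > 136.8 MN/m (case 2) > 134.2 MN/m (case 4) > 77.62 MN/m (case 1)
Final answer: 3, 2, 4, 1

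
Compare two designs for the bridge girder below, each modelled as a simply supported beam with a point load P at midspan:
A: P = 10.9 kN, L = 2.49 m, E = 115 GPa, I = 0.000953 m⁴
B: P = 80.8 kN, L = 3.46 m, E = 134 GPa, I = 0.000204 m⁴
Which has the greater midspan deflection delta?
Model: a simply supported beam with a point load P at midspan, so delta = (P·L^3) / (48·E·I) (SI units).
  A: delta = (10900 × 2.49^3) / (48 × (1.15 × 10¹¹) × 0.000953) = 3.199 × 10⁻⁵ m = 0.03199 mm
  B: delta = (80800 × 3.46^3) / (48 × (1.34 × 10¹¹) × 0.000204) = 0.002551 m = 2.551 mm
2.551 mm > 0.03199 mm, so B is larger.
Final answer: B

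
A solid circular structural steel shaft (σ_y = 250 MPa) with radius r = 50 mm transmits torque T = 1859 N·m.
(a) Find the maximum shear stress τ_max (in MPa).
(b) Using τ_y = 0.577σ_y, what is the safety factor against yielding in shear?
(a) For a solid circular shaft, τ_max = T·r/J with J = π·r^4/2, i.e. τ_max = 2·T / (π·r^3). Convert r = 50 mm = 0.05 m.
  τ_max = (2 × 1859) / (π × 0.05^3) = 9.468 × 10⁶ Pa = 9.468 MPa
(b) τ_y = 0.577 × 250 = 144.25 MPa
  SF = τ_y/τ_max = 144.25 / 9.468 = 15.24
Final answer: (a) τ_max = 9.468 MPa, (b) SF = 15.24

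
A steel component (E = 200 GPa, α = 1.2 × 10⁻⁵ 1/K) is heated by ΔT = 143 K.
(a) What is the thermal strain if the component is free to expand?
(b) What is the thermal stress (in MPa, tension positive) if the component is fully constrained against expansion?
(a) Free thermal strain ε_th = α·ΔT = (1.2 × 10⁻⁵) × 143 = 0.001716
(b) Fully constrained, the expansion is suppressed, so σ = -E·α·ΔT. Convert E = 200 GPa = 2 × 10¹¹ Pa.
  σ = -(2 × 10¹¹) × (1.2 × 10⁻⁵) × 143 = -3.432 × 10⁸ Pa = -343.2 MPa (compressive)
Final answer: (a) ε_th = 0.001716, (b) σ = -343.2 MPa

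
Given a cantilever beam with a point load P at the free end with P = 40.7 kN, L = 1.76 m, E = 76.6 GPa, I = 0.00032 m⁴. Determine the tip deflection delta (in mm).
Model: a cantilever beam with a point load P at the free end, so delta = (P·L^3) / (3·E·I).
Convert to SI units:
  P = 40.7 kN = 40700 N
  E = 76.6 GPa = 7.66 × 10¹⁰ Pa
Substitute:
  delta = (40700 × 1.76^3) / (3 × (7.66 × 10¹⁰) × 0.00032)
  delta = 0.003017 m
Convert: delta = 0.003017 m = 3.017 mm
Final answer: delta = 3.017 mm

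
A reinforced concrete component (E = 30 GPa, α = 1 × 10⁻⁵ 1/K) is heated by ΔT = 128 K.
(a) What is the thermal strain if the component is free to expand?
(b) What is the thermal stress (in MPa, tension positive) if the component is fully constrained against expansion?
(a) Free thermal strain ε_th = α·ΔT = (1 × 10⁻⁵) × 128 = 0.00128
(b) Fully constrained, the expansion is suppressed, so σ = -E·α·ΔT. Convert E = 30 GPa = 3 × 10¹⁰ Pa.
  σ = -(3 × 10¹⁰) × (1 × 10⁻⁵) × 128 = -3.84 × 10⁷ Pa = -38.4 MPa (compressive)
Final answer: (a) ε_th = 0.00128, (b) σ = -38.4 MPa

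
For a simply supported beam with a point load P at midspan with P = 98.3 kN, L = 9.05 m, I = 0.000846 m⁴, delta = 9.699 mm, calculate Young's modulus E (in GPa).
Model: a simply supported beam with a point load P at midspan, so delta = (P·L^3) / (48·E·I).
Solve for E: E = (P·L^3) / (48·delta·I).
Convert to SI units:
  P = 98.3 kN = 98300 N
  delta = 9.699 mm = 0.009699 m
Substitute:
  E = (98300 × 9.05^3) / (48 × 0.009699 × 0.000846)
  E = 1.85 × 10¹¹ Pa
Convert: E = 1.85 × 10¹¹ Pa = 185 GPa
Final answer: E = 185 GPa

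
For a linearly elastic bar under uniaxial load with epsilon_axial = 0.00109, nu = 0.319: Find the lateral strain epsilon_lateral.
Model: a linearly elastic bar under uniaxial load, so epsilon_lateral = -nu·epsilon_axial.
Substitute:
  epsilon_lateral = -(0.319 × 0.00109)
  epsilon_lateral = -0.0003477
Final answer: epsilon_lateral = -0.0003477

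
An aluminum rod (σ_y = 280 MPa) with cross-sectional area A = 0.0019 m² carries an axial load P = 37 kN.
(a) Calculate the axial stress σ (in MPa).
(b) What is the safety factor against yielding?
(a) Axial stress σ = P/A. Convert P = 37 kN = 37000 N.
  σ = 37000 / 0.0019 = 1.947 × 10⁷ Pa = 19.47 MPa
(b) Safety factor SF = σ_y/σ = 280 / 19.47 = 14.38
Final answer: (a) σ = 19.47 MPa, (b) SF = 14.38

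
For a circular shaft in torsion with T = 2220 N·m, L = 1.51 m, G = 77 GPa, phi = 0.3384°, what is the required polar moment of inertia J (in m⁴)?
Model: a circular shaft in torsion, so phi = (T·L) / (G·J).
Solve for J: J = (T·L) / (phi·G).
Convert to SI units:
  G = 77 GPa = 7.7 × 10¹⁰ Pa
  phi = 0.3384° = 0.005906 rad
Substitute:
  J = (2220 × 1.51) / (0.005906 × (7.7 × 10¹⁰))
  J = 7.371 × 10⁻⁶ m⁴
Final answer: J = 7.371 × 10⁻⁶ m⁴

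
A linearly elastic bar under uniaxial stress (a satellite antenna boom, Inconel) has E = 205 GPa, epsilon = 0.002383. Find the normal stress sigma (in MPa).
Model: a linearly elastic bar under uniaxial stress, so sigma = E·epsilon.
Convert to SI units:
  E = 205 GPa = 2.05 × 10¹¹ Pa
Substitute:
  sigma = (2.05 × 10¹¹) × 0.002383
  sigma = 4.885 × 10⁸ Pa
Convert: sigma = 4.885 × 10⁸ Pa = 488.5 MPa
Final answer: sigma = 488.5 MPa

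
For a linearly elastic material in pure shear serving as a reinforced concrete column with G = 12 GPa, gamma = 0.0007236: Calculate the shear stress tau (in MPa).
Model: a linearly elastic material in pure shear, so tau = G·gamma.
Convert to SI units:
  G = 12 GPa = 1.2 × 10¹⁰ Pa
Substitute:
  tau = (1.2 × 10¹⁰) × 0.0007236
  tau = 8.683 × 10⁶ Pa
Convert: tau = 8.683 × 10⁶ Pa = 8.683 MPa
Final answer: tau = 8.683 MPa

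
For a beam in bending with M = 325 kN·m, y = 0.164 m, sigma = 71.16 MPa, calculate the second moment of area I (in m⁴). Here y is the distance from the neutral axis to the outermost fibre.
Model: a beam in bending, so sigma = (M·y) / I.
Solve for I: I = (M·y) / sigma.
Convert to SI units:
  M = 325 kN·m = 325000 N·m
  sigma = 71.16 MPa = 7.116 × 10⁷ Pa
Substitute:
  I = (325000 × 0.164) / (7.116 × 10⁷)
  I = 0.000749 m⁴
Final answer: I = 0.000749 m⁴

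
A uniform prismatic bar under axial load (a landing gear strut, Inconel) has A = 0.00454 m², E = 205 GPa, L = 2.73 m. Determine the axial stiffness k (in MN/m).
Model: a uniform prismatic bar under axial load, so k = (A·E) / L.
Convert to SI units:
  E = 205 GPa = 2.05 × 10¹¹ Pa
Substitute:
  k = (0.00454 × (2.05 × 10¹¹)) / 2.73
  k = 3.409 × 10⁸ N/m
Convert: k = 3.409 × 10⁸ N/m = 340.9 MN/m
Final answer: k = 340.9 MN/m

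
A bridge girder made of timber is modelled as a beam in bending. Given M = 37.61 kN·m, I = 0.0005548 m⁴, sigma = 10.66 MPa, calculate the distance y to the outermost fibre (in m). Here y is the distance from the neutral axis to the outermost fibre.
Model: a beam in bending, so sigma = (M·y) / I.
Solve for y: y = (sigma·I) / M.
Convert to SI units:
  M = 37.61 kN·m = 37610 N·m
  sigma = 10.66 MPa = 1.066 × 10⁷ Pa
Substitute:
  y = ((1.066 × 10⁷) × 0.0005548) / 37610
  y = 0.1572 m
Final answer: y = 0.1572 m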